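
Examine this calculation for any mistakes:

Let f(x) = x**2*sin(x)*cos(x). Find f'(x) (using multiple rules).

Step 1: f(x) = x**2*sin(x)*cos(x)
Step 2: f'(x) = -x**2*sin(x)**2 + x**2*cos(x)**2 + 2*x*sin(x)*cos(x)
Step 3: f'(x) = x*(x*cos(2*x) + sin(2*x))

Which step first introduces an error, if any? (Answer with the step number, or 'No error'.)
No error

All steps in this derivation are correct.
The final answer f'(x) = x*(x*cos(2*x) + sin(2*x)) is valid.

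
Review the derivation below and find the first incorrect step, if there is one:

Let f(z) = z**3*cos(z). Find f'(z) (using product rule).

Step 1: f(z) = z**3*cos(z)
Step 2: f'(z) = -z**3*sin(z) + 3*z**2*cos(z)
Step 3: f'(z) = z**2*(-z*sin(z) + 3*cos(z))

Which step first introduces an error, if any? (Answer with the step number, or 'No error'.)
No error

All steps in this derivation are correct.
The final answer f'(z) = z**2*(-z*sin(z) + 3*cos(z)) is valid.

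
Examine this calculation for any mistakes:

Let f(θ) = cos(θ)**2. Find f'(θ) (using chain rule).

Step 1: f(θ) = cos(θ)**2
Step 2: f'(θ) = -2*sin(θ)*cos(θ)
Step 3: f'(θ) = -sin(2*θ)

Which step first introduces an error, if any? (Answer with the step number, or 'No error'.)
No error

All steps in this derivation are correct.
The final answer f'(θ) = -sin(2*θ) is valid.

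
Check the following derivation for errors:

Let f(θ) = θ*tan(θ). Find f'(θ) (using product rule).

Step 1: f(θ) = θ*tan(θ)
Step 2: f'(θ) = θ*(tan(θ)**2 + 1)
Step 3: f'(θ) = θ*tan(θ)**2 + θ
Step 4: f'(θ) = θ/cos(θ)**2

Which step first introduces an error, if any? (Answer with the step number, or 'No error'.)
Step 2

Step 2 is incorrect due to a dropped term.
The step shows: θ*(tan(θ)**2 + 1)
The correct value should be: θ*(tan(θ)**2 + 1) + tan(θ)

Explanation: A term was dropped: the term tan(θ) was incorrectly omitted
The later steps are derived from this incorrect expression, so the error originates in Step 2.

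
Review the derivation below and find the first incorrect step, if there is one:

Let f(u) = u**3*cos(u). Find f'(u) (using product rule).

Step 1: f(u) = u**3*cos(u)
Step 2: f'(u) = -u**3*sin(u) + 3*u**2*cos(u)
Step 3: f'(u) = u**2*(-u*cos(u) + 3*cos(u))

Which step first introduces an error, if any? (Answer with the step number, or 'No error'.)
Step 3

Step 3 is incorrect due to a wrong trig function.
The step shows: u**2*(-u*cos(u) + 3*cos(u))
The correct value should be: u**2*(-u*sin(u) + 3*cos(u))

Explanation: sin(u) was incorrectly written as cos(u): the term u**2*(-u*sin(u) + 3*cos(u)) was incorrectly written as u**2*(-u*cos(u) + 3*cos(u))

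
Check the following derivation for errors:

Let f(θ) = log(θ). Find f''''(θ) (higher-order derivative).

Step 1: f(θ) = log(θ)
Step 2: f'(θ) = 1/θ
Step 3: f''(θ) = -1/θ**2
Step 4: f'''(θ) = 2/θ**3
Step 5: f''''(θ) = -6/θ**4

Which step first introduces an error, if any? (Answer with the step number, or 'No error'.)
No error

All steps in this derivation are correct.
The final answer f''''(θ) = -6/θ**4 is valid.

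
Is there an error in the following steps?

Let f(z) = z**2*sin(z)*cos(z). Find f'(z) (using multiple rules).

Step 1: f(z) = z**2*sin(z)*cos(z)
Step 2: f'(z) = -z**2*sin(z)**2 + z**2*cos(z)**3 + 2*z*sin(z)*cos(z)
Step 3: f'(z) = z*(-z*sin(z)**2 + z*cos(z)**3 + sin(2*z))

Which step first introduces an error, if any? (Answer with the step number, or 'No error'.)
Step 2

Step 2 is incorrect due to a wrong exponent.
The step shows: -z**2*sin(z)**2 + z**2*cos(z)**3 + 2*z*sin(z)*cos(z)
The correct value should be: -z**2*sin(z)**2 + z**2*cos(z)**2 + 2*z*sin(z)*cos(z)

Explanation: The exponent 2 on cos(z) was incorrectly written as 3: the term z**2*cos(z)**2 was incorrectly written as z**2*cos(z)**3
The later steps are derived from this incorrect expression, so the error originates in Step 2.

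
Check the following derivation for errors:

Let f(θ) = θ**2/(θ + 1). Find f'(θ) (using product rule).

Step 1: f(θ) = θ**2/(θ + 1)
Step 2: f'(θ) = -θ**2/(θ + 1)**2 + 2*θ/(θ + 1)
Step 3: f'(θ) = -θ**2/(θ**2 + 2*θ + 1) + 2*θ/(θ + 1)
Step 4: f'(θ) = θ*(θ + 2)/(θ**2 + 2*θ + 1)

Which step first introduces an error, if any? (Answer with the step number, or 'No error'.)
No error

All steps in this derivation are correct.
The final answer f'(θ) = θ*(θ + 2)/(θ**2 + 2*θ + 1) is valid.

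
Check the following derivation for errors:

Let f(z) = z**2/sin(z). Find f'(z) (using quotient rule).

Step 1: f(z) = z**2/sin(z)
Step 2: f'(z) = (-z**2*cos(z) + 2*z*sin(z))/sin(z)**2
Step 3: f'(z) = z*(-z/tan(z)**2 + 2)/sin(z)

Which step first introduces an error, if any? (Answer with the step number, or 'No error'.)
Step 3

Step 3 is incorrect due to a wrong exponent.
The step shows: z*(-z/tan(z)**2 + 2)/sin(z)
The correct value should be: z*(-z/tan(z) + 2)/sin(z)

Explanation: The exponent -1 on tan(z) was incorrectly written as -2: the term z*(-z/tan(z) + 2)/sin(z) was incorrectly written as z*(-z/tan(z)**2 + 2)/sin(z)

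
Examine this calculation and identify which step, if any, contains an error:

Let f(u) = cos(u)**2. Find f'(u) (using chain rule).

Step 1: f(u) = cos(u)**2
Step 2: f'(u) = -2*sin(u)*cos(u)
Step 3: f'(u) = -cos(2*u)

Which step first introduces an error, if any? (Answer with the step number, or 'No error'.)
Step 3

Step 3 is incorrect due to a wrong trig function.
The step shows: -cos(2*u)
The correct value should be: -sin(2*u)

Explanation: sin(2*u) was incorrectly written as cos(2*u): the term -sin(2*u) was incorrectly written as -cos(2*u)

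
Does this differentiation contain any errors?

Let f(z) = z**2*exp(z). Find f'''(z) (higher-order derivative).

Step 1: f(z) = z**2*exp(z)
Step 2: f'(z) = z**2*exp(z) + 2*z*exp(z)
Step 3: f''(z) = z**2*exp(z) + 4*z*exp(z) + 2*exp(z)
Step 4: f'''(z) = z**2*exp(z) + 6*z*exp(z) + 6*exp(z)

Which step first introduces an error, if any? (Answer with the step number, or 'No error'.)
No error

All steps in this derivation are correct.
The final answer f'''(z) = z**2*exp(z) + 6*z*exp(z) + 6*exp(z) is valid.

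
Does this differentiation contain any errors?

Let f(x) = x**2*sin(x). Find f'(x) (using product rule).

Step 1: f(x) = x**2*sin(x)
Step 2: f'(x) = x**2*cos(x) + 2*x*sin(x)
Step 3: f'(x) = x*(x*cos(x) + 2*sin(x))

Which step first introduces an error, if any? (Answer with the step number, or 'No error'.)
No error

All steps in this derivation are correct.
The final answer f'(x) = x*(x*cos(x) + 2*sin(x)) is valid.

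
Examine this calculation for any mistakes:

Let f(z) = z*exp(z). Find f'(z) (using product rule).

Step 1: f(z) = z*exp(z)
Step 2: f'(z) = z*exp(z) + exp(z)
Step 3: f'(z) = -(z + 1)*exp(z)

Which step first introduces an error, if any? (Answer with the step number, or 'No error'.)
Step 3

Step 3 is incorrect due to a sign flip.
The step shows: -(z + 1)*exp(z)
The correct value should be: (z + 1)*exp(z)

Explanation: The sign of the whole expression was flipped: the term (z + 1)*exp(z) was incorrectly written as -(z + 1)*exp(z)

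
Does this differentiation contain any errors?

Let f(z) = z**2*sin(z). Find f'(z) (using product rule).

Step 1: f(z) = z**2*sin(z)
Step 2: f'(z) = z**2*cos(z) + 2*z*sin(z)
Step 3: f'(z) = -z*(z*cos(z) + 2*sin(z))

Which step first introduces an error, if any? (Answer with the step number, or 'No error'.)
Step 3

Step 3 is incorrect due to a sign flip.
The step shows: -z*(z*cos(z) + 2*sin(z))
The correct value should be: z*(z*cos(z) + 2*sin(z))

Explanation: The sign of the whole expression was flipped: the term z*(z*cos(z) + 2*sin(z)) was incorrectly written as -z*(z*cos(z) + 2*sin(z))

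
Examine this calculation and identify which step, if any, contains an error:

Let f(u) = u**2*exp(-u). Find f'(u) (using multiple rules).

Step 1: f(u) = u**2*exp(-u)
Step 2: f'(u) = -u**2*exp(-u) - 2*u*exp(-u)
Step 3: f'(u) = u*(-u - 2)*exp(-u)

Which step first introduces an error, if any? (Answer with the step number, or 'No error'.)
Step 2

Step 2 is incorrect due to a sign flip.
The step shows: -u**2*exp(-u) - 2*u*exp(-u)
The correct value should be: -u**2*exp(-u) + 2*u*exp(-u)

Explanation: The sign of one term was flipped: the term 2*u*exp(-u) was incorrectly written as -2*u*exp(-u)
The later steps are derived from this incorrect expression, so the error originates in Step 2.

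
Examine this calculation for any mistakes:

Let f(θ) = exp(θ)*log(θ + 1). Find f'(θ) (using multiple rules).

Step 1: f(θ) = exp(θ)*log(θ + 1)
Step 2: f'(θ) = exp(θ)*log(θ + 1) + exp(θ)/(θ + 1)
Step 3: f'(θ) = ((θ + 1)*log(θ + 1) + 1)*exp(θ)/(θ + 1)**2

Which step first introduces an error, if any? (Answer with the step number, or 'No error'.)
Step 3

Step 3 is incorrect due to a wrong exponent.
The step shows: ((θ + 1)*log(θ + 1) + 1)*exp(θ)/(θ + 1)**2
The correct value should be: ((θ + 1)*log(θ + 1) + 1)*exp(θ)/(θ + 1)

Explanation: The exponent -1 on θ + 1 was incorrectly written as -2: the term ((θ + 1)*log(θ + 1) + 1)*exp(θ)/(θ + 1) was incorrectly written as ((θ + 1)*log(θ + 1) + 1)*exp(θ)/(θ + 1)**2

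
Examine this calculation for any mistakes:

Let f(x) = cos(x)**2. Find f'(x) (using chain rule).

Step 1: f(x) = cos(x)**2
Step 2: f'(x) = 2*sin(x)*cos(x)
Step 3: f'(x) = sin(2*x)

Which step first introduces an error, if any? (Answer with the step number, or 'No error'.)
Step 2

Step 2 is incorrect due to a sign flip.
The step shows: 2*sin(x)*cos(x)
The correct value should be: -2*sin(x)*cos(x)

Explanation: The sign of the whole expression was flipped: the term -2*sin(x)*cos(x) was incorrectly written as 2*sin(x)*cos(x)
The later steps are derived from this incorrect expression, so the error originates in Step 2.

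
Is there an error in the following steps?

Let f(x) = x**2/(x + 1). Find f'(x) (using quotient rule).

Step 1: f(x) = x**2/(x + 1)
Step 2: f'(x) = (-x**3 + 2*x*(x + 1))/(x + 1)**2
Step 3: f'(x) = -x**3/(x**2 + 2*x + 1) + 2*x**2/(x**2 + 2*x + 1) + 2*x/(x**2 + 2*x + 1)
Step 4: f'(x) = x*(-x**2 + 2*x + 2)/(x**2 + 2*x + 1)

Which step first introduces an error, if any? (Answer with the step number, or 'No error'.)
Step 2

Step 2 is incorrect due to a wrong exponent.
The step shows: (-x**3 + 2*x*(x + 1))/(x + 1)**2
The correct value should be: (-x**2 + 2*x*(x + 1))/(x + 1)**2

Explanation: The exponent 2 on x was incorrectly written as 3: the term (-x**2 + 2*x*(x + 1))/(x + 1)**2 was incorrectly written as (-x**3 + 2*x*(x + 1))/(x + 1)**2
The later steps are derived from this incorrect expression, so the error originates in Step 2.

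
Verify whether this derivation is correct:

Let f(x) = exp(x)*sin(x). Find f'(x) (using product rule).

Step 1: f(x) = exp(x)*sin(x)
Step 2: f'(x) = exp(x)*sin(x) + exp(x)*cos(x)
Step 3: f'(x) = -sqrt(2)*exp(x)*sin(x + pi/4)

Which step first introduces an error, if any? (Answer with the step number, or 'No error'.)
Step 3

Step 3 is incorrect due to a sign flip.
The step shows: -sqrt(2)*exp(x)*sin(x + pi/4)
The correct value should be: sqrt(2)*exp(x)*sin(x + pi/4)

Explanation: The sign of the whole expression was flipped: the term sqrt(2)*exp(x)*sin(x + pi/4) was incorrectly written as -sqrt(2)*exp(x)*sin(x + pi/4)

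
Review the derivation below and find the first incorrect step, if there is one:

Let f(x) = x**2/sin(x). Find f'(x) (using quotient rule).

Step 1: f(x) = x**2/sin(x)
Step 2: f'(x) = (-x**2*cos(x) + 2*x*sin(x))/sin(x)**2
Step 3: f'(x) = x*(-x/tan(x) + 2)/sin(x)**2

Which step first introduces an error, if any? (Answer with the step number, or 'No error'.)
Step 3

Step 3 is incorrect due to a wrong exponent.
The step shows: x*(-x/tan(x) + 2)/sin(x)**2
The correct value should be: x*(-x/tan(x) + 2)/sin(x)

Explanation: The exponent -1 on sin(x) was incorrectly written as -2: the term x*(-x/tan(x) + 2)/sin(x) was incorrectly written as x*(-x/tan(x) + 2)/sin(x)**2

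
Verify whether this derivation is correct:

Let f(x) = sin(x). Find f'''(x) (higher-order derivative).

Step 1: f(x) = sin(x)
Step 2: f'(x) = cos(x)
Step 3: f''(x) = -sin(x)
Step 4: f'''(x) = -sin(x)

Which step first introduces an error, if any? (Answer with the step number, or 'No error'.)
Step 4

Step 4 is incorrect due to a wrong trig function.
The step shows: -sin(x)
The correct value should be: -cos(x)

Explanation: cos(x) was incorrectly written as sin(x): the term -cos(x) was incorrectly written as -sin(x)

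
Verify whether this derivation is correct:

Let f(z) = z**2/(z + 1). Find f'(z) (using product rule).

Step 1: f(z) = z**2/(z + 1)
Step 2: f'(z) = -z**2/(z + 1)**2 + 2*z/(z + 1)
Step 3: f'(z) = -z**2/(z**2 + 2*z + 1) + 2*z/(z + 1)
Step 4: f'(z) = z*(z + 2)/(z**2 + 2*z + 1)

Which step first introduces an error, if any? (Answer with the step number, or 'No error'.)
No error

All steps in this derivation are correct.
The final answer f'(z) = z*(z + 2)/(z**2 + 2*z + 1) is valid.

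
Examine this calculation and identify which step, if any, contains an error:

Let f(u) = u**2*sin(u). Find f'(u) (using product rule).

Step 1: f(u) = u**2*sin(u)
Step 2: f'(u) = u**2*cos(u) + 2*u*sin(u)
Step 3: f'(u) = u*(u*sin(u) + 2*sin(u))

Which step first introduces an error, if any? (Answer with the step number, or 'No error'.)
Step 3

Step 3 is incorrect due to a wrong trig function.
The step shows: u*(u*sin(u) + 2*sin(u))
The correct value should be: u*(u*cos(u) + 2*sin(u))

Explanation: cos(u) was incorrectly written as sin(u): the term u*(u*cos(u) + 2*sin(u)) was incorrectly written as u*(u*sin(u) + 2*sin(u))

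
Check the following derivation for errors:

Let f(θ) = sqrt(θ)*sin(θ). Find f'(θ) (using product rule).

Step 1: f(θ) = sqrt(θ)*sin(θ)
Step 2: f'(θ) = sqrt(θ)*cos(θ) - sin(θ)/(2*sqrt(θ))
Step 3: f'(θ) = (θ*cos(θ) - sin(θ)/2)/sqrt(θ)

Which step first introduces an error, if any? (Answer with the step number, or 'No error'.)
Step 2

Step 2 is incorrect due to a sign flip.
The step shows: sqrt(θ)*cos(θ) - sin(θ)/(2*sqrt(θ))
The correct value should be: sqrt(θ)*cos(θ) + sin(θ)/(2*sqrt(θ))

Explanation: The sign of one term was flipped: the term sin(θ)/(2*sqrt(θ)) was incorrectly written as -sin(θ)/(2*sqrt(θ))
The later steps are derived from this incorrect expression, so the error originates in Step 2.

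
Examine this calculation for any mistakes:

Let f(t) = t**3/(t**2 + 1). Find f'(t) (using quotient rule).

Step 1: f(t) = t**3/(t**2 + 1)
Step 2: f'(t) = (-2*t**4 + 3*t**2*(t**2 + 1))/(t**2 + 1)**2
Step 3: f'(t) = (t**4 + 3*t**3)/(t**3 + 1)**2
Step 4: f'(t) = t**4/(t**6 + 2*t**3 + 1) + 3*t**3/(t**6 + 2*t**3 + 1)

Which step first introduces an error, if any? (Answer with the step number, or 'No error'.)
Step 3

Step 3 is incorrect due to a wrong exponent.
The step shows: (t**4 + 3*t**3)/(t**3 + 1)**2
The correct value should be: (t**4 + 3*t**2)/(t**2 + 1)**2

Explanation: The exponent 2 on t was incorrectly written as 3: the term (t**4 + 3*t**2)/(t**2 + 1)**2 was incorrectly written as (t**4 + 3*t**3)/(t**3 + 1)**2
The later steps are derived from this incorrect expression, so the error originates in Step 3.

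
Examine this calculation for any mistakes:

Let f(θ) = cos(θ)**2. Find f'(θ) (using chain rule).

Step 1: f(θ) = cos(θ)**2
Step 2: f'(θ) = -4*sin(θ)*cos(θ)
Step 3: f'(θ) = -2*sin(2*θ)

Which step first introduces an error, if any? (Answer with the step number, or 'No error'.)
Step 2

Step 2 is incorrect due to a wrong coefficient.
The step shows: -4*sin(θ)*cos(θ)
The correct value should be: -2*sin(θ)*cos(θ)

Explanation: The coefficient -2 was incorrectly written as -4: the term -2*sin(θ)*cos(θ) was incorrectly written as -4*sin(θ)*cos(θ)
The later steps are derived from this incorrect expression, so the error originates in Step 2.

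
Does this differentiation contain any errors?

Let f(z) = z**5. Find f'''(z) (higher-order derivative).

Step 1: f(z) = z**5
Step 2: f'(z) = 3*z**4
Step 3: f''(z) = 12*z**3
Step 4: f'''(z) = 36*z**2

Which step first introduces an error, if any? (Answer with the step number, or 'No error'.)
Step 2

Step 2 is incorrect due to a wrong coefficient.
The step shows: 3*z**4
The correct value should be: 5*z**4

Explanation: The coefficient 5 was incorrectly written as 3: the term 5*z**4 was incorrectly written as 3*z**4
The later steps are derived from this incorrect expression, so the error originates in Step 2.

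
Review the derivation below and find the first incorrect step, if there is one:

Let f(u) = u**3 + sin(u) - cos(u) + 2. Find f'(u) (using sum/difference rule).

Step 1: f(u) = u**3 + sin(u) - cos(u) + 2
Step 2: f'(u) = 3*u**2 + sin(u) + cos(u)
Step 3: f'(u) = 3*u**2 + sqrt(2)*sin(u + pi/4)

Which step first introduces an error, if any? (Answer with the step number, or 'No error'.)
No error

All steps in this derivation are correct.
The final answer f'(u) = 3*u**2 + sqrt(2)*sin(u + pi/4) is valid.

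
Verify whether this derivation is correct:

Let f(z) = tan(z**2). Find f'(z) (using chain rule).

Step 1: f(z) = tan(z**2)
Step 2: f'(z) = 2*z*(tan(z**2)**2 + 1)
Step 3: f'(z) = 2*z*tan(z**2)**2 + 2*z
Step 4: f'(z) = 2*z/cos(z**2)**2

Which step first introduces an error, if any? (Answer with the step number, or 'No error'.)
No error

All steps in this derivation are correct.
The final answer f'(z) = 2*z/cos(z**2)**2 is valid.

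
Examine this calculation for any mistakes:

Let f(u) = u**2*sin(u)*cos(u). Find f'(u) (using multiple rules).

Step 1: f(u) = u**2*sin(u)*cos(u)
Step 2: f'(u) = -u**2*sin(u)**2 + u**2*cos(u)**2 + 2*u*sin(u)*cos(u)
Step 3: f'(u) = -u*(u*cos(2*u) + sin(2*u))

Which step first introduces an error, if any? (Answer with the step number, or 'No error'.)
Step 3

Step 3 is incorrect due to a sign flip.
The step shows: -u*(u*cos(2*u) + sin(2*u))
The correct value should be: u*(u*cos(2*u) + sin(2*u))

Explanation: The sign of the whole expression was flipped: the term u*(u*cos(2*u) + sin(2*u)) was incorrectly written as -u*(u*cos(2*u) + sin(2*u))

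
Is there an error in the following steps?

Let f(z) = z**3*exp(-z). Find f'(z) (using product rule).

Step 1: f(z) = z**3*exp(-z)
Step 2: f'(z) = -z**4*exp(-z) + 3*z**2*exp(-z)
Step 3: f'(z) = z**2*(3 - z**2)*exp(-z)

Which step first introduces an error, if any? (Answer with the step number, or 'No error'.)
Step 2

Step 2 is incorrect due to a wrong exponent.
The step shows: -z**4*exp(-z) + 3*z**2*exp(-z)
The correct value should be: -z**3*exp(-z) + 3*z**2*exp(-z)

Explanation: The exponent 3 on z was incorrectly written as 4: the term -z**3*exp(-z) was incorrectly written as -z**4*exp(-z)
The later steps are derived from this incorrect expression, so the error originates in Step 2.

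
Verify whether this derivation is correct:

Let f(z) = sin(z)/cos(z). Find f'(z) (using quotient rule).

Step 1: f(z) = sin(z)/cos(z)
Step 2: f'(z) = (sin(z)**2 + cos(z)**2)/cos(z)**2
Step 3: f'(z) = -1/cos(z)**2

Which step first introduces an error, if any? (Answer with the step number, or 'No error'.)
Step 3

Step 3 is incorrect due to a sign flip.
The step shows: -1/cos(z)**2
The correct value should be: cos(z)**(-2)

Explanation: The sign of the whole expression was flipped: the term cos(z)**(-2) was incorrectly written as -1/cos(z)**2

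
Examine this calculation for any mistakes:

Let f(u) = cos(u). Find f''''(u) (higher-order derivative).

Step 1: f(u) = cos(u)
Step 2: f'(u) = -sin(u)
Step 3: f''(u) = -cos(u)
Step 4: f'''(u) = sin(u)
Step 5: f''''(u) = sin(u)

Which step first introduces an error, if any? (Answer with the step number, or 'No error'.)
Step 5

Step 5 is incorrect due to a wrong trig function.
The step shows: sin(u)
The correct value should be: cos(u)

Explanation: cos(u) was incorrectly written as sin(u): the term cos(u) was incorrectly written as sin(u)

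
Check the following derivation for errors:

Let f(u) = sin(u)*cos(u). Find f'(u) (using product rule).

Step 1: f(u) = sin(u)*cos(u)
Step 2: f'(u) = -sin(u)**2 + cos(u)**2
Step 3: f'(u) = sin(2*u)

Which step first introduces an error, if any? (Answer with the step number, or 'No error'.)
Step 3

Step 3 is incorrect due to a wrong trig function.
The step shows: sin(2*u)
The correct value should be: cos(2*u)

Explanation: cos(2*u) was incorrectly written as sin(2*u): the term cos(2*u) was incorrectly written as sin(2*u)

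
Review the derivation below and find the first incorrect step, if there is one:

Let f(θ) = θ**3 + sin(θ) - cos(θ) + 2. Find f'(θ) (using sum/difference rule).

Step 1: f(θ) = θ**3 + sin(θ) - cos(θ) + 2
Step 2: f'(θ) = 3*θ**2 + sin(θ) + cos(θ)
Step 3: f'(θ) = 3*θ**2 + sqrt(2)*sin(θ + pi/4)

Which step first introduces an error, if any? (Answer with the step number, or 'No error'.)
No error

All steps in this derivation are correct.
The final answer f'(θ) = 3*θ**2 + sqrt(2)*sin(θ + pi/4) is valid.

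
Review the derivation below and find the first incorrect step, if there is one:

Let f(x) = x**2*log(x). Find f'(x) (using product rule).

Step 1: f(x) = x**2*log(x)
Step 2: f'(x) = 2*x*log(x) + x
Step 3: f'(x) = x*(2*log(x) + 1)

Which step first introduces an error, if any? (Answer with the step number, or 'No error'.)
No error

All steps in this derivation are correct.
The final answer f'(x) = x*(2*log(x) + 1) is valid.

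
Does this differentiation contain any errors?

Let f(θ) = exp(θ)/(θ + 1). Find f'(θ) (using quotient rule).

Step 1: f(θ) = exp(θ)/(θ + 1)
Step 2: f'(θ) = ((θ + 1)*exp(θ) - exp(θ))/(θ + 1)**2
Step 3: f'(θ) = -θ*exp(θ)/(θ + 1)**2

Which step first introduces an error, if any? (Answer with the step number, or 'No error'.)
Step 3

Step 3 is incorrect due to a sign flip.
The step shows: -θ*exp(θ)/(θ + 1)**2
The correct value should be: θ*exp(θ)/(θ + 1)**2

Explanation: The sign of the whole expression was flipped: the term θ*exp(θ)/(θ + 1)**2 was incorrectly written as -θ*exp(θ)/(θ + 1)**2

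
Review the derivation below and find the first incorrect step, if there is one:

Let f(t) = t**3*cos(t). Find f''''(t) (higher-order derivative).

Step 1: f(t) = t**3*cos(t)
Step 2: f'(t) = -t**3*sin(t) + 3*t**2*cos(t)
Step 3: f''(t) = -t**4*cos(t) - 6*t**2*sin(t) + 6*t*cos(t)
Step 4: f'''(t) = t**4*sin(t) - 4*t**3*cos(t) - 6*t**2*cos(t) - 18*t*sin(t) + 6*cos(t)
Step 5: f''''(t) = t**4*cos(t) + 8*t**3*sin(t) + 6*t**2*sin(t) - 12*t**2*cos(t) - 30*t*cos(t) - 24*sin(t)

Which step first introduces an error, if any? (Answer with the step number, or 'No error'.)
Step 3

Step 3 is incorrect due to a wrong exponent.
The step shows: -t**4*cos(t) - 6*t**2*sin(t) + 6*t*cos(t)
The correct value should be: -t**3*cos(t) - 6*t**2*sin(t) + 6*t*cos(t)

Explanation: The exponent 3 on t was incorrectly written as 4: the term -t**3*cos(t) was incorrectly written as -t**4*cos(t)
The later steps are derived from this incorrect expression, so the error originates in Step 3.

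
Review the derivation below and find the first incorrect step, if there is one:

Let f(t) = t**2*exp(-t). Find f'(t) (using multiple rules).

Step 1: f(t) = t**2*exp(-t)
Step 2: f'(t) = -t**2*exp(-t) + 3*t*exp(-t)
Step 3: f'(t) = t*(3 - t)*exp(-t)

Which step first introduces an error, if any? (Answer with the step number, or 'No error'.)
Step 2

Step 2 is incorrect due to a wrong coefficient.
The step shows: -t**2*exp(-t) + 3*t*exp(-t)
The correct value should be: -t**2*exp(-t) + 2*t*exp(-t)

Explanation: The coefficient 2 was incorrectly written as 3: the term 2*t*exp(-t) was incorrectly written as 3*t*exp(-t)
The later steps are derived from this incorrect expression, so the error originates in Step 2.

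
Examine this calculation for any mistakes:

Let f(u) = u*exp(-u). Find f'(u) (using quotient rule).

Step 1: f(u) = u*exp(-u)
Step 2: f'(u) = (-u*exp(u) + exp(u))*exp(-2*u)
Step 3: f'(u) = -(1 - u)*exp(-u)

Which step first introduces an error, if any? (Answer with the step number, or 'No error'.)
Step 3

Step 3 is incorrect due to a sign flip.
The step shows: -(1 - u)*exp(-u)
The correct value should be: (1 - u)*exp(-u)

Explanation: The sign of the whole expression was flipped: the term (1 - u)*exp(-u) was incorrectly written as -(1 - u)*exp(-u)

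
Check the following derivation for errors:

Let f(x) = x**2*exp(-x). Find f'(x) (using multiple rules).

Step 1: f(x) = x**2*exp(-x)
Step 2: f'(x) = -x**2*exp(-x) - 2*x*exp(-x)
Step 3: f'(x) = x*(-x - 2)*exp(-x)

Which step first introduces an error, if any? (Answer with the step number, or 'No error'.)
Step 2

Step 2 is incorrect due to a sign flip.
The step shows: -x**2*exp(-x) - 2*x*exp(-x)
The correct value should be: -x**2*exp(-x) + 2*x*exp(-x)

Explanation: The sign of one term was flipped: the term 2*x*exp(-x) was incorrectly written as -2*x*exp(-x)
The later steps are derived from this incorrect expression, so the error originates in Step 2.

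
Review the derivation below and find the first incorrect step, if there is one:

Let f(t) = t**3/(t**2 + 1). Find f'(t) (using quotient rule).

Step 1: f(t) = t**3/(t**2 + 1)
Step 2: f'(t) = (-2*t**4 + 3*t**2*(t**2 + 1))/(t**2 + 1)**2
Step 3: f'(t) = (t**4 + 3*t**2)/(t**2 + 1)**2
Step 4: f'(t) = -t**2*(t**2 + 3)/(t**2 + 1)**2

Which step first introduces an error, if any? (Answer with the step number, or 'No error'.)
Step 4

Step 4 is incorrect due to a sign flip.
The step shows: -t**2*(t**2 + 3)/(t**2 + 1)**2
The correct value should be: t**2*(t**2 + 3)/(t**2 + 1)**2

Explanation: The sign of the whole expression was flipped: the term t**2*(t**2 + 3)/(t**2 + 1)**2 was incorrectly written as -t**2*(t**2 + 3)/(t**2 + 1)**2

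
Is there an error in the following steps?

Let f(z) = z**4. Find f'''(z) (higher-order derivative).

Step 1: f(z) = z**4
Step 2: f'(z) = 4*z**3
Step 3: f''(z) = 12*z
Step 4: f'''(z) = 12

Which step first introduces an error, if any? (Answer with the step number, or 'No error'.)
Step 3

Step 3 is incorrect due to a wrong exponent.
The step shows: 12*z
The correct value should be: 12*z**2

Explanation: The exponent 2 on z was incorrectly written as 1: the term 12*z**2 was incorrectly written as 12*z
The later steps are derived from this incorrect expression, so the error originates in Step 3.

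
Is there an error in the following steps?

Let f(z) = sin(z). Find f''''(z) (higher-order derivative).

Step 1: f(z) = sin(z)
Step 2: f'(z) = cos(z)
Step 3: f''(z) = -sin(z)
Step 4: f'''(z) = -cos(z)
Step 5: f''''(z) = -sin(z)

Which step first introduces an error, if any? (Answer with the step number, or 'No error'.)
Step 5

Step 5 is incorrect due to a sign flip.
The step shows: -sin(z)
The correct value should be: sin(z)

Explanation: The sign of the whole expression was flipped: the term sin(z) was incorrectly written as -sin(z)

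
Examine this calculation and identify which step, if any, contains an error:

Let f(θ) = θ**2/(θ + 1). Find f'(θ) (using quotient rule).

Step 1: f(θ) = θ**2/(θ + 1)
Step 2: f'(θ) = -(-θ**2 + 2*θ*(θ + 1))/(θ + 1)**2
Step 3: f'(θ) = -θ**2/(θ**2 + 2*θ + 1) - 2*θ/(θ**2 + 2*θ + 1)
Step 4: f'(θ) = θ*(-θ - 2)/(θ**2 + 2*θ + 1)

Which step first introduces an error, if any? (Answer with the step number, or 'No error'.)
Step 2

Step 2 is incorrect due to a sign flip.
The step shows: -(-θ**2 + 2*θ*(θ + 1))/(θ + 1)**2
The correct value should be: (-θ**2 + 2*θ*(θ + 1))/(θ + 1)**2

Explanation: The sign of the whole expression was flipped: the term (-θ**2 + 2*θ*(θ + 1))/(θ + 1)**2 was incorrectly written as -(-θ**2 + 2*θ*(θ + 1))/(θ + 1)**2
The later steps are derived from this incorrect expression, so the error originates in Step 2.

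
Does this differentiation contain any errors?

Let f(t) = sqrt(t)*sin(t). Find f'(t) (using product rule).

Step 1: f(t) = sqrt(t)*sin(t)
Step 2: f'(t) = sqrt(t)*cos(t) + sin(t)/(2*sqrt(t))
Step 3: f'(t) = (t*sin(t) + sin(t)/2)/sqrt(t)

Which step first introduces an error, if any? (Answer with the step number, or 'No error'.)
Step 3

Step 3 is incorrect due to a wrong trig function.
The step shows: (t*sin(t) + sin(t)/2)/sqrt(t)
The correct value should be: (t*cos(t) + sin(t)/2)/sqrt(t)

Explanation: cos(t) was incorrectly written as sin(t): the term (t*cos(t) + sin(t)/2)/sqrt(t) was incorrectly written as (t*sin(t) + sin(t)/2)/sqrt(t)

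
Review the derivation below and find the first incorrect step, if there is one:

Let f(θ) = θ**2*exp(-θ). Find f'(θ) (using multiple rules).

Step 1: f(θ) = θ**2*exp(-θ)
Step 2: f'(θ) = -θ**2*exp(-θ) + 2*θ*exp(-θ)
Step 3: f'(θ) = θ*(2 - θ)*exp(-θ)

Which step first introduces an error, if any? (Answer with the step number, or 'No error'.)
No error

All steps in this derivation are correct.
The final answer f'(θ) = θ*(2 - θ)*exp(-θ) is valid.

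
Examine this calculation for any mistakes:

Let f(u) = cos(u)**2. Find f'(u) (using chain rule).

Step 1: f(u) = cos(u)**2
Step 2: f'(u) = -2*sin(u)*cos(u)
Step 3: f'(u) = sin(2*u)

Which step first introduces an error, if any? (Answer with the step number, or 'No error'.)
Step 3

Step 3 is incorrect due to a sign flip.
The step shows: sin(2*u)
The correct value should be: -sin(2*u)

Explanation: The sign of the whole expression was flipped: the term -sin(2*u) was incorrectly written as sin(2*u)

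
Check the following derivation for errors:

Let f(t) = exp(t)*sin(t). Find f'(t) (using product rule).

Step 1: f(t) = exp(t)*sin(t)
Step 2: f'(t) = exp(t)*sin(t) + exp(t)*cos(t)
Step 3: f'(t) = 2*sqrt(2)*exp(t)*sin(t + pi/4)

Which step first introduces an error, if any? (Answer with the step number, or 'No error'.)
Step 3

Step 3 is incorrect due to a wrong exponent.
The step shows: 2*sqrt(2)*exp(t)*sin(t + pi/4)
The correct value should be: sqrt(2)*exp(t)*sin(t + pi/4)

Explanation: The exponent 1/2 on 2 was incorrectly written as 3/2: the term sqrt(2)*exp(t)*sin(t + pi/4) was incorrectly written as 2*sqrt(2)*exp(t)*sin(t + pi/4)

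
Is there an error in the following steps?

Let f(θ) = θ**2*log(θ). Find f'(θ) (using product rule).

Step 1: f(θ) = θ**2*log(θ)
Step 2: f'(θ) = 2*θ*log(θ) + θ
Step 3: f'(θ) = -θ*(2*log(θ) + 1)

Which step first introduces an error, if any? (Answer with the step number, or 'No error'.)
Step 3

Step 3 is incorrect due to a sign flip.
The step shows: -θ*(2*log(θ) + 1)
The correct value should be: θ*(2*log(θ) + 1)

Explanation: The sign of the whole expression was flipped: the term θ*(2*log(θ) + 1) was incorrectly written as -θ*(2*log(θ) + 1)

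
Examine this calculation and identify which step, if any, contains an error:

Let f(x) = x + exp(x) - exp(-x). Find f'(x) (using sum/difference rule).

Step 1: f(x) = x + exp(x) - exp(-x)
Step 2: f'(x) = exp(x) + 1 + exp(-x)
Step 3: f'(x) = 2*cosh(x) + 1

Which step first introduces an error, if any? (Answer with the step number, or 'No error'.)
No error

All steps in this derivation are correct.
The final answer f'(x) = 2*cosh(x) + 1 is valid.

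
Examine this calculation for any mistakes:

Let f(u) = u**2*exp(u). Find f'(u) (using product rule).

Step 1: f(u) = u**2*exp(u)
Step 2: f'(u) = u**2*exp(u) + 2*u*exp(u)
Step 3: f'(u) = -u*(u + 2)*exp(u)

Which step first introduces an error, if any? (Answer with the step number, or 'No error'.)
Step 3

Step 3 is incorrect due to a sign flip.
The step shows: -u*(u + 2)*exp(u)
The correct value should be: u*(u + 2)*exp(u)

Explanation: The sign of the whole expression was flipped: the term u*(u + 2)*exp(u) was incorrectly written as -u*(u + 2)*exp(u)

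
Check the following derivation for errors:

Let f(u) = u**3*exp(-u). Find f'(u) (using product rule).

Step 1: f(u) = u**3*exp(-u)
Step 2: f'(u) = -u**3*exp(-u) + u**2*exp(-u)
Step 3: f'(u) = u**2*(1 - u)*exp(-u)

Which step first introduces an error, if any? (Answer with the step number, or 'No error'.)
Step 2

Step 2 is incorrect due to a wrong coefficient.
The step shows: -u**3*exp(-u) + u**2*exp(-u)
The correct value should be: -u**3*exp(-u) + 3*u**2*exp(-u)

Explanation: The coefficient 3 was incorrectly written as 1: the term 3*u**2*exp(-u) was incorrectly written as u**2*exp(-u)
The later steps are derived from this incorrect expression, so the error originates in Step 2.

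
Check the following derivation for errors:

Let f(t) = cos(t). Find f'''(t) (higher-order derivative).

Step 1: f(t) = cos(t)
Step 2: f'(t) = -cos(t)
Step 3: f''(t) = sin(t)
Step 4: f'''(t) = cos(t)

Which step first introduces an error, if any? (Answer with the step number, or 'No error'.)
Step 2

Step 2 is incorrect due to a wrong trig function.
The step shows: -cos(t)
The correct value should be: -sin(t)

Explanation: sin(t) was incorrectly written as cos(t): the term -sin(t) was incorrectly written as -cos(t)
The later steps are derived from this incorrect expression, so the error originates in Step 2.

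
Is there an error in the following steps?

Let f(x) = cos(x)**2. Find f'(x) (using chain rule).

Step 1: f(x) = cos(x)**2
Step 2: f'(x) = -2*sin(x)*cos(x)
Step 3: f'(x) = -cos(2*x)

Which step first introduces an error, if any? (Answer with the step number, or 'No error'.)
Step 3

Step 3 is incorrect due to a wrong trig function.
The step shows: -cos(2*x)
The correct value should be: -sin(2*x)

Explanation: sin(2*x) was incorrectly written as cos(2*x): the term -sin(2*x) was incorrectly written as -cos(2*x)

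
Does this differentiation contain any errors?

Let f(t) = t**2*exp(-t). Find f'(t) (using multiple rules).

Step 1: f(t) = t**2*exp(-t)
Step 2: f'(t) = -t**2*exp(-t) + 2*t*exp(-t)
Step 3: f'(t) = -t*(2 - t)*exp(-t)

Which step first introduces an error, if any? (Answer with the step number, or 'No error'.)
Step 3

Step 3 is incorrect due to a sign flip.
The step shows: -t*(2 - t)*exp(-t)
The correct value should be: t*(2 - t)*exp(-t)

Explanation: The sign of the whole expression was flipped: the term t*(2 - t)*exp(-t) was incorrectly written as -t*(2 - t)*exp(-t)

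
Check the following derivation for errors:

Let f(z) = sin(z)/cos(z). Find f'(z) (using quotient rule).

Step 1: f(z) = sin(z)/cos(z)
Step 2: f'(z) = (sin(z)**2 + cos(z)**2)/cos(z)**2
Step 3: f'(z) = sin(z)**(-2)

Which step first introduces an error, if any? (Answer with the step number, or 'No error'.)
Step 3

Step 3 is incorrect due to a wrong trig function.
The step shows: sin(z)**(-2)
The correct value should be: cos(z)**(-2)

Explanation: cos(z) was incorrectly written as sin(z): the term cos(z)**(-2) was incorrectly written as sin(z)**(-2)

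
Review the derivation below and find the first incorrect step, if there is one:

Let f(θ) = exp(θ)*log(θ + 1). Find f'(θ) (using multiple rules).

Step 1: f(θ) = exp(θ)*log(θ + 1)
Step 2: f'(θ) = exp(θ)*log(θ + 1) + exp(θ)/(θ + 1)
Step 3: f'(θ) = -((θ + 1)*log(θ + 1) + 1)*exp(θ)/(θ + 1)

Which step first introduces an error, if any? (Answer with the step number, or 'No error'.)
Step 3

Step 3 is incorrect due to a sign flip.
The step shows: -((θ + 1)*log(θ + 1) + 1)*exp(θ)/(θ + 1)
The correct value should be: ((θ + 1)*log(θ + 1) + 1)*exp(θ)/(θ + 1)

Explanation: The sign of the whole expression was flipped: the term ((θ + 1)*log(θ + 1) + 1)*exp(θ)/(θ + 1) was incorrectly written as -((θ + 1)*log(θ + 1) + 1)*exp(θ)/(θ + 1)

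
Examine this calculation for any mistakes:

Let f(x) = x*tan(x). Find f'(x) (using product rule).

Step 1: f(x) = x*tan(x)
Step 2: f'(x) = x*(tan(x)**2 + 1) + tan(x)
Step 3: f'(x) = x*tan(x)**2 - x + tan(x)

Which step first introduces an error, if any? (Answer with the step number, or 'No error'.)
Step 3

Step 3 is incorrect due to a sign flip.
The step shows: x*tan(x)**2 - x + tan(x)
The correct value should be: x*tan(x)**2 + x + tan(x)

Explanation: The sign of one term was flipped: the term x was incorrectly written as -x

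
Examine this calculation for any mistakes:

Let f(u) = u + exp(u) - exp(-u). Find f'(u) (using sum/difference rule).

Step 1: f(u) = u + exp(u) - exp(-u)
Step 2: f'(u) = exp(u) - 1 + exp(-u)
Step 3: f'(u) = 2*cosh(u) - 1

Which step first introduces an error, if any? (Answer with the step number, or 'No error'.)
Step 2

Step 2 is incorrect due to a sign flip.
The step shows: exp(u) - 1 + exp(-u)
The correct value should be: exp(u) + 1 + exp(-u)

Explanation: The sign of one term was flipped: the term 1 was incorrectly written as -1
The later steps are derived from this incorrect expression, so the error originates in Step 2.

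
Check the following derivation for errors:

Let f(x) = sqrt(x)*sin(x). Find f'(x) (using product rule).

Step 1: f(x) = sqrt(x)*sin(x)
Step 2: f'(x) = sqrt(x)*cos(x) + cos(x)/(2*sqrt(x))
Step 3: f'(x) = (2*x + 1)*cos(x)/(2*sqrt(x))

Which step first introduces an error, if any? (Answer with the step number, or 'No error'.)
Step 2

Step 2 is incorrect due to a wrong trig function.
The step shows: sqrt(x)*cos(x) + cos(x)/(2*sqrt(x))
The correct value should be: sqrt(x)*cos(x) + sin(x)/(2*sqrt(x))

Explanation: sin(x) was incorrectly written as cos(x): the term sin(x)/(2*sqrt(x)) was incorrectly written as cos(x)/(2*sqrt(x))
The later steps are derived from this incorrect expression, so the error originates in Step 2.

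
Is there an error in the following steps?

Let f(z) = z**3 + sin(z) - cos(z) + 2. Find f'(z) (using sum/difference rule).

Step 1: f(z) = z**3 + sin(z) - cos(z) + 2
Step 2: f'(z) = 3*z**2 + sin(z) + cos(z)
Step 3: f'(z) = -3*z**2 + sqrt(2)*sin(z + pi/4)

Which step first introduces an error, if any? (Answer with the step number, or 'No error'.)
Step 3

Step 3 is incorrect due to a sign flip.
The step shows: -3*z**2 + sqrt(2)*sin(z + pi/4)
The correct value should be: 3*z**2 + sqrt(2)*sin(z + pi/4)

Explanation: The sign of one term was flipped: the term 3*z**2 was incorrectly written as -3*z**2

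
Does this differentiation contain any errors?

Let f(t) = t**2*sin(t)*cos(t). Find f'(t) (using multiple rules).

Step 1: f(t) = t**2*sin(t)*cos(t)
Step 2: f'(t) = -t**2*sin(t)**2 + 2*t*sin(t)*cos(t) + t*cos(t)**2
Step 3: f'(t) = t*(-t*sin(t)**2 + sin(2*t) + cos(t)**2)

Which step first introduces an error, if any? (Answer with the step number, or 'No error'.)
Step 2

Step 2 is incorrect due to a wrong exponent.
The step shows: -t**2*sin(t)**2 + 2*t*sin(t)*cos(t) + t*cos(t)**2
The correct value should be: -t**2*sin(t)**2 + t**2*cos(t)**2 + 2*t*sin(t)*cos(t)

Explanation: The exponent 2 on t was incorrectly written as 1: the term t**2*cos(t)**2 was incorrectly written as t*cos(t)**2
The later steps are derived from this incorrect expression, so the error originates in Step 2.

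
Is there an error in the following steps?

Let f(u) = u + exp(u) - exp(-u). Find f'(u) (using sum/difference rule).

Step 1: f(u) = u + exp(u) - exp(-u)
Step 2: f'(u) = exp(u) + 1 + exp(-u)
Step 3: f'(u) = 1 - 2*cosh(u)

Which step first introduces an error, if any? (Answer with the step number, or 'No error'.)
Step 3

Step 3 is incorrect due to a sign flip.
The step shows: 1 - 2*cosh(u)
The correct value should be: 2*cosh(u) + 1

Explanation: The sign of one term was flipped: the term 2*cosh(u) was incorrectly written as -2*cosh(u)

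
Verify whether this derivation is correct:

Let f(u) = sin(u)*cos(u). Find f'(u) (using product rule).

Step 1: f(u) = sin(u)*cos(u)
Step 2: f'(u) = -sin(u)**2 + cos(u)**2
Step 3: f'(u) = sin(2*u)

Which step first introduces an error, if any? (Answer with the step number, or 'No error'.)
Step 3

Step 3 is incorrect due to a wrong trig function.
The step shows: sin(2*u)
The correct value should be: cos(2*u)

Explanation: cos(2*u) was incorrectly written as sin(2*u): the term cos(2*u) was incorrectly written as sin(2*u)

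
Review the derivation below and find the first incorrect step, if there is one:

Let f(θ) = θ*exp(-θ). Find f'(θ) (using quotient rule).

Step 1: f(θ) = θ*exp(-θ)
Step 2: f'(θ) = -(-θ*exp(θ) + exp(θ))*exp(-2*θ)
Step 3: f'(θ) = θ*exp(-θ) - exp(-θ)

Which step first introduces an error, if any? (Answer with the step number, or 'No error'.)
Step 2

Step 2 is incorrect due to a sign flip.
The step shows: -(-θ*exp(θ) + exp(θ))*exp(-2*θ)
The correct value should be: (-θ*exp(θ) + exp(θ))*exp(-2*θ)

Explanation: The sign of the whole expression was flipped: the term (-θ*exp(θ) + exp(θ))*exp(-2*θ) was incorrectly written as -(-θ*exp(θ) + exp(θ))*exp(-2*θ)
The later steps are derived from this incorrect expression, so the error originates in Step 2.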